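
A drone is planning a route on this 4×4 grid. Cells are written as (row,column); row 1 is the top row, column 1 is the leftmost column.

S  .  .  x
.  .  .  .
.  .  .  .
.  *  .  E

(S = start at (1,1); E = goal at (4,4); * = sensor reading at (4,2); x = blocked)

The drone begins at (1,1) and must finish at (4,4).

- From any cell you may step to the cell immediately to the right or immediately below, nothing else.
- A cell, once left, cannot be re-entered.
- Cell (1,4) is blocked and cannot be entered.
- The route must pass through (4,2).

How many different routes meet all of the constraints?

A right/down-only route from (1,1) to (4,4) makes exactly 3 down-moves and 3 right-moves in some order.
With no other constraints that would be C(6,3) = 20 routes.
Split at (4,2) and multiply the segment counts (each segment already excludes blocked cells): (1,1)→(4,2): 4; (4,2)→(4,4): 1; product = 4.
That gives 4 routes.

4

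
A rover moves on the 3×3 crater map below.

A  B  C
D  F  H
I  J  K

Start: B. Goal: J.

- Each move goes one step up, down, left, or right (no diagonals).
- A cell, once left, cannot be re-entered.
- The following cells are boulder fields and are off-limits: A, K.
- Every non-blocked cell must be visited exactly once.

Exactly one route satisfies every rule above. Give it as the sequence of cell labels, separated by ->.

B -> C -> H -> F -> D -> I -> J

Need to visit all 7 open cells exactly once, starting at B and ending at J.
Route from B: right to C, down to H, 2× left (reaching D), down to I, right to J — 6 moves in all.
Check: all 7 open cells covered.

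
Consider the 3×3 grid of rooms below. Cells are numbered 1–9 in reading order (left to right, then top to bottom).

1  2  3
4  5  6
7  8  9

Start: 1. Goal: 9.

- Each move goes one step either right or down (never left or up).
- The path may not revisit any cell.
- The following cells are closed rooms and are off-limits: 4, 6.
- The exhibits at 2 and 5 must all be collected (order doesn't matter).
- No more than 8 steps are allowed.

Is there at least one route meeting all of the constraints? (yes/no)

yes

One route that works: 1 → 2 → 5 → 8 → 9.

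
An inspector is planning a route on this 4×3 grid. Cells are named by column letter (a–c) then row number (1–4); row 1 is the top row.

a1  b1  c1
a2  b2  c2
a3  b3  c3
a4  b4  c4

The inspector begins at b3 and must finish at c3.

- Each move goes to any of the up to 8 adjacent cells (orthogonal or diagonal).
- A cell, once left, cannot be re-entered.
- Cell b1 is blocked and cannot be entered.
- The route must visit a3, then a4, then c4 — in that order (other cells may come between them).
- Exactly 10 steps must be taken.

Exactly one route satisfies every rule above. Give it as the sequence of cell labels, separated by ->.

The waypoints must appear in the order a3, a4, c4, with no cell reused.
Route from b3: up-right to c2, up to c1, down-left to b2, up-left to a1, 3× down (reaching a4), 2× right (reaching c4), up to c3 — 10 moves in all.
Check: order respected (a3 at step 6, a4 at step 7, c4 at step 9); 10 moves as required.

b3 -> c2 -> c1 -> b2 -> a1 -> a2 -> a3 -> a4 -> b4 -> c4 -> c3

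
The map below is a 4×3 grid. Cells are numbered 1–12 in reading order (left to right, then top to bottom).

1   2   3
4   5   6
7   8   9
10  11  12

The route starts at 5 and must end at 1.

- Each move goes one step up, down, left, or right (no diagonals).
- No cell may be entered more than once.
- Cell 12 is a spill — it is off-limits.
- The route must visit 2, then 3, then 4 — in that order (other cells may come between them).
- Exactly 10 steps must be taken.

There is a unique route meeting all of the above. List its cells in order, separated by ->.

5 -> 2 -> 3 -> 6 -> 9 -> 8 -> 11 -> 10 -> 7 -> 4 -> 1

The waypoints must appear in the order 2, 3, 4, with no cell reused.
Route from 5: up 1 to 2, right 1 to 3, down 2 to 9, left 1 to 8, down 1 to 11, left 1 to 10, up 3 to 1 — 10 moves in all.
Check: order respected (2 at step 1, 3 at step 2, 4 at step 9); 10 moves as required.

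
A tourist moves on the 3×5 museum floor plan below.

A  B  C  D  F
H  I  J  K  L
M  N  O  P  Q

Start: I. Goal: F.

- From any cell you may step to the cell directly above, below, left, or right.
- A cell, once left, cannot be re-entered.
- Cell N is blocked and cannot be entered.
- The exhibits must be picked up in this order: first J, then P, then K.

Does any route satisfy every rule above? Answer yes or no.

yes

One route that works: I → J → O → P → K → D → F.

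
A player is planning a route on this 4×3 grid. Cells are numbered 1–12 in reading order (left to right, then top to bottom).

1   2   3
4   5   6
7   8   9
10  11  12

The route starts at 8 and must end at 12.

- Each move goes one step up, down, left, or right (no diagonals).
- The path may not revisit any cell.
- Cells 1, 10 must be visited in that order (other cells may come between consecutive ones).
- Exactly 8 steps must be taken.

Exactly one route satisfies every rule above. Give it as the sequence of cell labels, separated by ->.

The waypoints must appear in the order 1, 10, with no cell reused.
Route from 8: 2× up (reaching 2), left to 1, 3× down (reaching 10), 2× right (reaching 12) — 8 moves in all.
Check: order respected (1 at step 3, 10 at step 6); 8 moves as required.

8 -> 5 -> 2 -> 1 -> 4 -> 7 -> 10 -> 11 -> 12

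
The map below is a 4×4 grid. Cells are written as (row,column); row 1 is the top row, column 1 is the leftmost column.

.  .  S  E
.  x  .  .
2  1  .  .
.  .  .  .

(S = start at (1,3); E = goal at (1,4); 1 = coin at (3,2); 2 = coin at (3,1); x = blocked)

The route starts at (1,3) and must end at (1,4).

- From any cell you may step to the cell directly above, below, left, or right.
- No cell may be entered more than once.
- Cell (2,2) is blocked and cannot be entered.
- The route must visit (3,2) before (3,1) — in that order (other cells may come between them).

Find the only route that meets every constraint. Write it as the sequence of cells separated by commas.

The waypoints must appear in the order (3,2), (3,1), with no cell reused.
Route from (1,3): 2× down (reaching (3,3)), 2× left (reaching (3,1)), down to (4,1), 3× right (reaching (4,4)), 3× up (reaching (1,4)) — 11 moves in all.
Check: order respected (1 at step 3, 2 at step 4).

(1,3), (2,3), (3,3), (3,2), (3,1), (4,1), (4,2), (4,3), (4,4), (3,4), (2,4), (1,4)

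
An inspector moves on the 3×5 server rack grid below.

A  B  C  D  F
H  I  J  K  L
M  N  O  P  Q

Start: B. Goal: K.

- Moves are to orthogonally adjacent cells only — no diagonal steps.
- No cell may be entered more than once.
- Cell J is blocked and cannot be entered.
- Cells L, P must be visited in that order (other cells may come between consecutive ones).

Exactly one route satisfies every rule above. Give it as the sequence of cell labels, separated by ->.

The waypoints must appear in the order L, P, with no cell reused.
Route from B: right 3 to F, down 2 to Q, left 1 to P, up 1 to K — 7 moves in all.
Check: order respected (L at step 4, P at step 6).

B -> C -> D -> F -> L -> Q -> P -> K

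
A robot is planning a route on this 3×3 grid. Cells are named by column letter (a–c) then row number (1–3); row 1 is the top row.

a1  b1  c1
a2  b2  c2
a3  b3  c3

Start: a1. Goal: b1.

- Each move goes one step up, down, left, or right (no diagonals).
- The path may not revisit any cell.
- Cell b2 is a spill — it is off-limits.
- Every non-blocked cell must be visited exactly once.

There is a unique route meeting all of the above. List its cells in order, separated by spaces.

a1 a2 a3 b3 c3 c2 c1 b1

Need to visit all 8 open cells exactly once, starting at a1 and ending at b1.
Cell a2 has only two open neighbours (a1 and a3), so the path must pass straight through it: one of those is the cell it's entered from and the other is where it exits.
Route from a1: down 2 to a3, right 2 to c3, up 2 to c1, left 1 to b1 — 7 moves in all.
Check: all 8 open cells covered.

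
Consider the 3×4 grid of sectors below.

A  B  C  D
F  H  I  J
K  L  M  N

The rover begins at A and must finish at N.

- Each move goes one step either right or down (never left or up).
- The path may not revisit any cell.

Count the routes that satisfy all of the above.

A right/down-only route from A to N makes exactly 2 down-moves and 3 right-moves in some order.
With no other constraints that would be C(5,2) = 10 routes.
That gives 10 routes.

10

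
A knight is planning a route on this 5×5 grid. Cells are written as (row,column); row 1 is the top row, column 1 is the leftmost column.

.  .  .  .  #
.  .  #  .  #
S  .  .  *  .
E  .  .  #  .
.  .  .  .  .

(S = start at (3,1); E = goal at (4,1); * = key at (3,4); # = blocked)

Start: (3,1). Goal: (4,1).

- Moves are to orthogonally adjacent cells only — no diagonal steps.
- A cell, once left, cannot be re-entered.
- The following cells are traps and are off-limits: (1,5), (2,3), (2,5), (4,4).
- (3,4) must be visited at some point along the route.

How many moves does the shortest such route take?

Any route passes through (3,4) somewhere between (3,1) and (4,1). Summing Manhattan distances along the two legs ((3,1) → (3,4) → (4,1)) gives a lower bound of 3 + 4 = 7 moves.
The shortest route satisfying every rule uses 11 moves: (3,1) → (2,1) → (1,1) → (1,2) → (1,3) → (1,4) → (2,4) → (3,4) → (3,3) → (4,3) → (4,2) → (4,1).
The bound of 7 isn't tight here; checking systematically, no route of length 7 through 10 satisfies every constraint (on a 4-connected grid the length of any start-to-goal walk has the same parity as the Manhattan bound, so only lengths 7, 9, 11, … need checking), so 11 is the minimum.

11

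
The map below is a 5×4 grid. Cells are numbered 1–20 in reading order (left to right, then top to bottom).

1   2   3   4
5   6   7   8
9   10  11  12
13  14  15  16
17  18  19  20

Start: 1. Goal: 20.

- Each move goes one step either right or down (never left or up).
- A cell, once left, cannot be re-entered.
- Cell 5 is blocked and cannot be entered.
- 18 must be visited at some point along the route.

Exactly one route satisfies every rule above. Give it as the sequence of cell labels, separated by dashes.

1 - 2 - 6 - 10 - 14 - 18 - 19 - 20

Moves only go right or down, so the column and row indices never decrease.
Route from 1: right to 2, 4× down (reaching 18), 2× right (reaching 20) — 7 moves in all.
Check: all required cells visited.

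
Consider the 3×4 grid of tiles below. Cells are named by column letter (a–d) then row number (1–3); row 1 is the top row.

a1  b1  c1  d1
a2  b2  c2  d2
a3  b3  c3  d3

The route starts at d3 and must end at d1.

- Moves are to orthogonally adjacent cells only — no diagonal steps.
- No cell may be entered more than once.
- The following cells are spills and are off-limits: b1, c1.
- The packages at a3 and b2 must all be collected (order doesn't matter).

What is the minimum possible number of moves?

Any route passes through a3 and b2 in some order between d3 and d1. Summing Manhattan distances along each leg and taking the cheapest ordering (d3 → a3 → b2 → d1) gives a lower bound of 3 + 2 + 3 = 8 moves.
A route of 8 moves achieves this: d3 → c3 → b3 → a3 → a2 → b2 → c2 → d2 → d1.
Since 8 matches the lower bound, it is optimal.

8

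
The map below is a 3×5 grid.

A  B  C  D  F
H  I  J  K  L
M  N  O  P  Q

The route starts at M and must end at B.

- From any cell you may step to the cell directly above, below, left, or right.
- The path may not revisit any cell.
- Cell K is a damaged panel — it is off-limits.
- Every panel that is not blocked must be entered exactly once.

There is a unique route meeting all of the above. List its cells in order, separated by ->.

M -> N -> O -> P -> Q -> L -> F -> D -> C -> J -> I -> H -> A -> B

Need to visit all 14 open cells exactly once, starting at M and ending at B.
Cell P has only two open neighbours (O and Q), so the path must pass straight through it: one of those is the cell it's entered from and the other is where it exits.
Route from M: 4× right (reaching Q), 2× up (reaching F), 2× left (reaching C), down to J, 2× left (reaching H), up to A, right to B — 13 moves in all.
Check: all 14 open cells covered.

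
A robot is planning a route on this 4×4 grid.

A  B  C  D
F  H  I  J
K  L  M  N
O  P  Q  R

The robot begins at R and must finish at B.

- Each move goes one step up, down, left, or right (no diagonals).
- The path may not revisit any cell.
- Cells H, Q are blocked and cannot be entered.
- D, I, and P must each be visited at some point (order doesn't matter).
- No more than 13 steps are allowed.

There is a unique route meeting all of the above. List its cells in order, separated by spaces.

R N J D C I M L P O K F A B

The budget equals the shortest possible length, so every move has to be on a shortest route through the required cells.
Route from R: 3× up (reaching D), left to C, 2× down (reaching M), left to L, down to P, left to O, 3× up (reaching A), right to B — 13 moves in all.
Check: all required cells visited; 13 ≤ 13 moves.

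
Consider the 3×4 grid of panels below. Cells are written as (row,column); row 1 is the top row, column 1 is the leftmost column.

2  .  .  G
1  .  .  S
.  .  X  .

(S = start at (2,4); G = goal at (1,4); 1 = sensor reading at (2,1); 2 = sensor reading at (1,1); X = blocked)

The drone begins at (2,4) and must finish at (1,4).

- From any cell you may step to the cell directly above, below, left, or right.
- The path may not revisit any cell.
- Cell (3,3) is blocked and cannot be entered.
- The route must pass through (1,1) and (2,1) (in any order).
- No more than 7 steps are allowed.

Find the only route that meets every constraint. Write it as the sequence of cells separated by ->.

(2,4) -> (2,3) -> (2,2) -> (2,1) -> (1,1) -> (1,2) -> (1,3) -> (1,4)

Any route must reach (1,1) and (2,1) and still end at (1,4) within 7 moves, so the order of the required stops is forced.
Route from (2,4): left 3 to (2,1), up 1 to (1,1), right 3 to (1,4) — 7 moves in all.
Check: all required cells visited; 7 ≤ 7 moves.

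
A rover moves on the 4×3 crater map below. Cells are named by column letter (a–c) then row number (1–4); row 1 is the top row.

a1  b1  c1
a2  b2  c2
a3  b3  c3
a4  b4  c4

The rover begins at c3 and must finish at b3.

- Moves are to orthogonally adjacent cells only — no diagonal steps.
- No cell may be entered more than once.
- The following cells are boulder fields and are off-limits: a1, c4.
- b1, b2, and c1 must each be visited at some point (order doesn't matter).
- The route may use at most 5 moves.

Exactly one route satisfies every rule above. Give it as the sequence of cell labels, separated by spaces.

c3 c2 c1 b1 b2 b3

Any route must reach b1, b2, and c1 and still end at b3 within 5 moves, so the order of the required stops is forced.
Route from c3: up 2 to c1, left 1 to b1, down 2 to b3 — 5 moves in all.
Check: all required cells visited; 5 ≤ 5 moves.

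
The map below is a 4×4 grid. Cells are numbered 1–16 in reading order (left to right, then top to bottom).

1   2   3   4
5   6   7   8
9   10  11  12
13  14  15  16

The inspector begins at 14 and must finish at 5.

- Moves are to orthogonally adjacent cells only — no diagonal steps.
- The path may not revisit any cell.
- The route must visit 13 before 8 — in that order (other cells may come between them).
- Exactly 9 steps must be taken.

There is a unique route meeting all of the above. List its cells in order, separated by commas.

14, 13, 9, 10, 11, 12, 8, 7, 6, 5

The waypoints must appear in the order 13, 8, with no cell reused.
Route from 14: left to 13, up to 9, 3× right (reaching 12), up to 8, 3× left (reaching 5) — 9 moves in all.
Check: order respected (13 at step 1, 8 at step 6); 9 moves as required.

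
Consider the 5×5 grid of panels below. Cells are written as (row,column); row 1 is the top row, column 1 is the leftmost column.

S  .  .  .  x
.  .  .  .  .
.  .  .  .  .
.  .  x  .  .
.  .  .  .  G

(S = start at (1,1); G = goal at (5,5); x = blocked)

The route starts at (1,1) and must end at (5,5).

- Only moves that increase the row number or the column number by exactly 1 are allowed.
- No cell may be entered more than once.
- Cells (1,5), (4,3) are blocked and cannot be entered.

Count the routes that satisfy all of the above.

39

A right/down-only route from (1,1) to (5,5) makes exactly 4 down-moves and 4 right-moves in some order.
With no other constraints that would be C(8,4) = 70 routes.
Subtract routes through each blocked cell (inclusion–exclusion for overlaps): − through (1,5): 1 − through (4,3): 30 → 39.
That gives 39 routes.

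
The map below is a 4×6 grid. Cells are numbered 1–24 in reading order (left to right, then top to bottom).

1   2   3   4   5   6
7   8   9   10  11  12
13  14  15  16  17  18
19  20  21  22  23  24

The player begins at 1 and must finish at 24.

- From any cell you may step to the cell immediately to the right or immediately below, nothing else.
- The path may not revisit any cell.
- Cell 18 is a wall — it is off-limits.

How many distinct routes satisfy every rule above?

35

A right/down-only route from 1 to 24 makes exactly 3 down-moves and 5 right-moves in some order.
With no other constraints that would be C(8,3) = 56 routes.
Subtract routes through each blocked cell (inclusion–exclusion for overlaps): − through 18: 21 → 35.
That gives 35 routes.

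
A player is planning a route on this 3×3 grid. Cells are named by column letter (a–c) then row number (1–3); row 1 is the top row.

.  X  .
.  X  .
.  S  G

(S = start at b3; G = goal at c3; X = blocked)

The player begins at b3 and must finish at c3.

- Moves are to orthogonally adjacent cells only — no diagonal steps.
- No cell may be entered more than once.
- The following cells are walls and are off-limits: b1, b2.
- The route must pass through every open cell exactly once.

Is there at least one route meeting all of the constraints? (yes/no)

Cell a1 has only one open neighbour but is neither the start nor the goal, so a Hamiltonian route would have to both enter and leave it through the same neighbour — impossible without revisiting.

no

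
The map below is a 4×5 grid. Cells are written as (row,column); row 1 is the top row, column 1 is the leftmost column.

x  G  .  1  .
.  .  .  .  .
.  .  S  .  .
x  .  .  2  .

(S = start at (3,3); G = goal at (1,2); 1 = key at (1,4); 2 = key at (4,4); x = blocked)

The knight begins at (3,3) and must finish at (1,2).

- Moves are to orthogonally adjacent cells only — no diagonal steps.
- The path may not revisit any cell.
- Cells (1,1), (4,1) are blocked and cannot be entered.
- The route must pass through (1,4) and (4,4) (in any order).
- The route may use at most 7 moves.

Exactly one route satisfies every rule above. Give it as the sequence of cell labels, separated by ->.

The budget equals the shortest possible length, so every move has to be on a shortest route through the required cells.
Route from (3,3): down 1 to (4,3), right 1 to (4,4), up 3 to (1,4), left 2 to (1,2) — 7 moves in all.
Check: all required cells visited; 7 ≤ 7 moves.

(3,3) -> (4,3) -> (4,4) -> (3,4) -> (2,4) -> (1,4) -> (1,3) -> (1,2)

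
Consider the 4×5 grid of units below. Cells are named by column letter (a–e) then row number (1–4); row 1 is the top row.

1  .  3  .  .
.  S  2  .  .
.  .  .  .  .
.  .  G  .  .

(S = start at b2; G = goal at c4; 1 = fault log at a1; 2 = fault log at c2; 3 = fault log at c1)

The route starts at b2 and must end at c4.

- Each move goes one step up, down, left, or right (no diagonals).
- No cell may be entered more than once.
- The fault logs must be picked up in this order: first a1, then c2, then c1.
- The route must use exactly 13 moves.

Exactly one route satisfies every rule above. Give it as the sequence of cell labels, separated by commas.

The waypoints must appear in the order a1, c2, c1, with no cell reused.
Route from b2: up 1 to b1, left 1 to a1, down 2 to a3, right 2 to c3, up 2 to c1, right 1 to d1, down 3 to d4, left 1 to c4 — 13 moves in all.
Check: order respected (1 at step 2, 2 at step 7, 3 at step 8); 13 moves as required.

b2, b1, a1, a2, a3, b3, c3, c2, c1, d1, d2, d3, d4, c4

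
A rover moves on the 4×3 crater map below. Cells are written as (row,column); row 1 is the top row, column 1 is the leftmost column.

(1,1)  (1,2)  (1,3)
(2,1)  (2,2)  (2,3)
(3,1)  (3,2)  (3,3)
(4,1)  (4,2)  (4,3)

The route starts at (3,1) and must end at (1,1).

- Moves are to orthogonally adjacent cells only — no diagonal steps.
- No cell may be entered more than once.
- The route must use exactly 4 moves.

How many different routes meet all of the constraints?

Need simple routes of exactly 4 moves from (3,1) to (1,1) (Manhattan distance 2, so 1 moves are spent on a detour and 1 undoing it).
Enumerating: (3,1) (2,1) (2,2) (1,2) (1,1) | (3,1) (3,2) (2,2) (1,2) (1,1) | (3,1) (3,2) (2,2) (2,1) (1,1).
That gives 3 routes.

3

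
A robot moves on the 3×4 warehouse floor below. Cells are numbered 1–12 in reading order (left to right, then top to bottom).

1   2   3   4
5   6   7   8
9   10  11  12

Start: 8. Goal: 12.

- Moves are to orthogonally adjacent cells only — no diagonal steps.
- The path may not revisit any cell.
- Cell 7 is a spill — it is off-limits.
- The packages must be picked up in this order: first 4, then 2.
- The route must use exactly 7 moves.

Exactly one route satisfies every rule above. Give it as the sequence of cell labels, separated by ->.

8 -> 4 -> 3 -> 2 -> 6 -> 10 -> 11 -> 12

The waypoints must appear in the order 4, 2, with no cell reused.
Route from 8: up to 4, 2× left (reaching 2), 2× down (reaching 10), 2× right (reaching 12) — 7 moves in all.
Check: order respected (4 at step 1, 2 at step 3); 7 moves as required.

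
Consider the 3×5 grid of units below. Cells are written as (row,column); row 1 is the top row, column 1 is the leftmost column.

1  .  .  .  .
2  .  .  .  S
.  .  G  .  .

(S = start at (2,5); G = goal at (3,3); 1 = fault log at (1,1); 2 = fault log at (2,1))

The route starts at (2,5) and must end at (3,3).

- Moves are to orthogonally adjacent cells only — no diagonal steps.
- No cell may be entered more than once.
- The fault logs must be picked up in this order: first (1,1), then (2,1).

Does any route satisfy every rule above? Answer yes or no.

yes

One route that works: (2,5) → (1,5) → (1,4) → (1,3) → (1,2) → (1,1) → (2,1) → (3,1) → (3,2) → (3,3).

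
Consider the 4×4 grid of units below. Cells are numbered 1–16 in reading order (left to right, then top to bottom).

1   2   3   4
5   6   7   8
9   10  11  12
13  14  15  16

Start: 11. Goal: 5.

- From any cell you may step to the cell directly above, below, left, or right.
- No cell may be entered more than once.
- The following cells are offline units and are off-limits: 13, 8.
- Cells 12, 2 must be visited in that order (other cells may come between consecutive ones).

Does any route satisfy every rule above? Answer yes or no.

One route that works: 11 → 12 → 16 → 15 → 14 → 10 → 6 → 2 → 1 → 5.

yes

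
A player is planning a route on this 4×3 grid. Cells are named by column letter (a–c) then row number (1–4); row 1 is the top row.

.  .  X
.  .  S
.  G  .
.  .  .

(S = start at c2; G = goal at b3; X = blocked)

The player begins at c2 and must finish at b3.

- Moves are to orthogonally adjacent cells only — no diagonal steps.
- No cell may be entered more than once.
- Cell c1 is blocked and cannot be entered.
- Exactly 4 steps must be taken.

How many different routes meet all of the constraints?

2

Need simple routes of exactly 4 moves from c2 to b3 (Manhattan distance 2, so 1 moves are spent on a detour and 1 undoing it).
Enumerating: c2 c3 c4 b4 b3 | c2 b2 a2 a3 b3.
That gives 2 routes.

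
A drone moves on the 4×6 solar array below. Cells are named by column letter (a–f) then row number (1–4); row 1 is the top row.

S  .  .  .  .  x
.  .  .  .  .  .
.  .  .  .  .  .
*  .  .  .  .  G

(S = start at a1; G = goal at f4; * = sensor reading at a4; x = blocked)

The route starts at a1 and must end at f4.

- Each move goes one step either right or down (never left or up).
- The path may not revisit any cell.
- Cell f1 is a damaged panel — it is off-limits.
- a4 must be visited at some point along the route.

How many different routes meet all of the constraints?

1

A right/down-only route from a1 to f4 makes exactly 3 down-moves and 5 right-moves in some order.
With no other constraints that would be C(8,3) = 56 routes.
Split at a4 and multiply the segment counts (each segment already excludes blocked cells): a1→a4: 1; a4→f4: 1; product = 1.
That gives 1 route.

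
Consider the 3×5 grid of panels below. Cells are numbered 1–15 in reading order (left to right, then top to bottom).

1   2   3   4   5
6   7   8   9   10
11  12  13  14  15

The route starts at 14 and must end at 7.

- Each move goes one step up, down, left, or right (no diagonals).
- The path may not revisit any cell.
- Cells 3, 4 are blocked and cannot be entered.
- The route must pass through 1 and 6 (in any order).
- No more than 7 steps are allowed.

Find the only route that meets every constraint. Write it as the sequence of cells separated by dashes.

The 7-move cap with required stops at 1, 6 leaves no slack for detours.
Route from 14: left 3 to 11, up 2 to 1, right 1 to 2, down 1 to 7 — 7 moves in all.
Check: all required cells visited; 7 ≤ 7 moves.

14 - 13 - 12 - 11 - 6 - 1 - 2 - 7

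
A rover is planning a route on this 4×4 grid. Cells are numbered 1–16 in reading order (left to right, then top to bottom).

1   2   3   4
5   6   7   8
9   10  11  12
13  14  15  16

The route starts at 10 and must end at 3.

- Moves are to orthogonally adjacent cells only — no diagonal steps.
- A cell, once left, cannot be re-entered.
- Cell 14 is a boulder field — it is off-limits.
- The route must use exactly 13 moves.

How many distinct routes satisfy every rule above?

Need simple routes of exactly 13 moves from 10 to 3 (Manhattan distance 3, so 5 moves are spent on a detour and 5 undoing it).
Enumerating: 10 9 5 1 2 6 7 11 15 16 12 8 4 3.
That gives 1 route.

1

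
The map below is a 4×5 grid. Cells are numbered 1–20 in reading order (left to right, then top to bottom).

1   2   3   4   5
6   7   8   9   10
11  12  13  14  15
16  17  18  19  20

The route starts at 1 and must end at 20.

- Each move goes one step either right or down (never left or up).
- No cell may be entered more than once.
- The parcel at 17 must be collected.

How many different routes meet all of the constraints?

4

A right/down-only route from 1 to 20 makes exactly 3 down-moves and 4 right-moves in some order.
With no other constraints that would be C(7,3) = 35 routes.
Split at 17 and multiply the segment counts: 1→17: 4; 17→20: 1; product = 4.
That gives 4 routes.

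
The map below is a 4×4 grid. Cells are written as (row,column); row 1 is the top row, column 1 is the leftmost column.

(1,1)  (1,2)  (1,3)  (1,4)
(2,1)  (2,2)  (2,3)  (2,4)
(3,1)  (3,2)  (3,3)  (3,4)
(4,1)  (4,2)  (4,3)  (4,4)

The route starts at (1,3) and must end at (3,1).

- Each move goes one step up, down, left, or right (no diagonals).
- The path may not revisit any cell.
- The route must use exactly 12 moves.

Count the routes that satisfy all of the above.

Need simple routes of exactly 12 moves from (1,3) to (3,1) (Manhattan distance 4, so 4 moves are spent on a detour and 4 undoing it).
Branch systematically from the start, pruning whenever the remaining move budget drops below the Manhattan distance to (3,1) or differs from it in parity. Grouping the completions by first move — via (2,3): 4; via (1,2): 11; via (1,4): 9 — and summing: 4 + 11 + 9 = 24.
That gives 24 routes.

24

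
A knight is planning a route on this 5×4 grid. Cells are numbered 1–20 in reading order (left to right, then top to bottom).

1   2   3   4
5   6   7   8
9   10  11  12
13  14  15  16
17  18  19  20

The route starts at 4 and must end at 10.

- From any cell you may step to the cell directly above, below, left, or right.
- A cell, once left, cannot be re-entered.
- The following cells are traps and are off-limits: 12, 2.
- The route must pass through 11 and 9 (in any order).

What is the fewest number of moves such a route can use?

8

Any route passes through 11 and 9 in some order between 4 and 10. Summing Manhattan distances along each leg and taking the cheapest ordering (4 → 11 → 9 → 10) gives a lower bound of 3 + 2 + 1 = 6 moves.
The shortest route satisfying every rule uses 8 moves: 4 → 8 → 7 → 11 → 15 → 14 → 13 → 9 → 10.
The no-revisit rule (legs can't share cells) pushes the minimum above the 6-move bound; an exhaustive check rules out every length from 6 to 7, leaving 8 as the minimum.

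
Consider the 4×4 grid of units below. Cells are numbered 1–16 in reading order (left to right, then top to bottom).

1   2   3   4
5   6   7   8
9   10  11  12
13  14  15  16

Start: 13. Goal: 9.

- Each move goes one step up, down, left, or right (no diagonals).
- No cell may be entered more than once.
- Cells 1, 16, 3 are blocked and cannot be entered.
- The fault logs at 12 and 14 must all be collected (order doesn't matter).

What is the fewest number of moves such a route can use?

9

Any route passes through 12 and 14 in some order between 13 and 9. Summing Manhattan distances along each leg and taking the cheapest ordering (13 → 14 → 12 → 9) gives a lower bound of 1 + 3 + 3 = 7 moves.
The shortest route satisfying every rule uses 9 moves: 13 → 14 → 10 → 11 → 12 → 8 → 7 → 6 → 5 → 9.
The no-revisit rule (legs can't share cells) pushes the minimum above the 7-move bound; an exhaustive check rules out every length from 7 to 8, leaving 9 as the minimum.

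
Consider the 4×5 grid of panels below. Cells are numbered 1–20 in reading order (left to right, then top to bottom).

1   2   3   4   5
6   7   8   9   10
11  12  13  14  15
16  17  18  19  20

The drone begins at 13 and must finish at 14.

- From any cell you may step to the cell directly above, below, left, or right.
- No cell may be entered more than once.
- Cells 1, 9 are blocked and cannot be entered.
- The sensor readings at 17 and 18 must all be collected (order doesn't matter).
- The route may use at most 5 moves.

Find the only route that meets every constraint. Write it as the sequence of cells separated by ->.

The budget equals the shortest possible length, so every move has to be on a shortest route through the required cells.
Route from 13: left 1 to 12, down 1 to 17, right 2 to 19, up 1 to 14 — 5 moves in all.
Check: all required cells visited; 5 ≤ 5 moves.

13 -> 12 -> 17 -> 18 -> 19 -> 14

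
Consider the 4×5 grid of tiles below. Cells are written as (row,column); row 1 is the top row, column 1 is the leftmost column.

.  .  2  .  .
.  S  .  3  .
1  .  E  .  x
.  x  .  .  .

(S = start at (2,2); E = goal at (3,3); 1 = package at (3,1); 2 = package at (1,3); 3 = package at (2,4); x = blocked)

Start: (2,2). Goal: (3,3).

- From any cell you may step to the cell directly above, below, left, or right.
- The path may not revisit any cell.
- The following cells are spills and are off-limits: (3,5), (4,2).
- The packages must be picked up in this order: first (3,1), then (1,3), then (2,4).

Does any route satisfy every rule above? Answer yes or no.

yes

One route that works: (2,2) → (3,2) → (3,1) → (2,1) → (1,1) → (1,2) → (1,3) → (2,3) → (2,4) → (3,4) → (3,3).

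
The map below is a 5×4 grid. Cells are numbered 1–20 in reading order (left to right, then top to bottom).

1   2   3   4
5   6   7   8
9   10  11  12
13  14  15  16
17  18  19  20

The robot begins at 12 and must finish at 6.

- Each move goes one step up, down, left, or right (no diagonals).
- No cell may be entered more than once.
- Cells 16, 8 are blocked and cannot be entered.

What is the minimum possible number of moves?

The Manhattan distance from 12 to 6 is |3−2| + |4−2| = 3, so at least 3 moves are needed.
A route of 3 moves achieves this: 12 → 11 → 7 → 6.
Since 3 matches the lower bound, it is optimal.

3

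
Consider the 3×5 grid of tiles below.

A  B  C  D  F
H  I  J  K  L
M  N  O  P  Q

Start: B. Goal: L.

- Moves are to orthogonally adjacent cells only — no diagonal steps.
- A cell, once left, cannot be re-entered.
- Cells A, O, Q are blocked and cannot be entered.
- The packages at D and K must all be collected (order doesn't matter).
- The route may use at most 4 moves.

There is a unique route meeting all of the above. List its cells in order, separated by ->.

The 4-move cap with required stops at D, K leaves no slack for detours.
Route from B: right 2 to D, down 1 to K, right 1 to L — 4 moves in all.
Check: all required cells visited; 4 ≤ 4 moves.

B -> C -> D -> K -> L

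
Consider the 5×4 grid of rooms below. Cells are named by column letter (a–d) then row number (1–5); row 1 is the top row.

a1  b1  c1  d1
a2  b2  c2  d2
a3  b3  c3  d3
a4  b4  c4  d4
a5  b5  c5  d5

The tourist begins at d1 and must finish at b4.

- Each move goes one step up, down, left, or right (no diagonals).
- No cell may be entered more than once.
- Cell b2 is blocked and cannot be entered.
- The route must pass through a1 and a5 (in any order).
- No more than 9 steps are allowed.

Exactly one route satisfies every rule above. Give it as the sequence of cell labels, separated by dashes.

The 9-move cap with required stops at a1, a5 leaves no slack for detours.
Route from d1: left 3 to a1, down 4 to a5, right 1 to b5, up 1 to b4 — 9 moves in all.
Check: all required cells visited; 9 ≤ 9 moves.

d1 - c1 - b1 - a1 - a2 - a3 - a4 - a5 - b5 - b4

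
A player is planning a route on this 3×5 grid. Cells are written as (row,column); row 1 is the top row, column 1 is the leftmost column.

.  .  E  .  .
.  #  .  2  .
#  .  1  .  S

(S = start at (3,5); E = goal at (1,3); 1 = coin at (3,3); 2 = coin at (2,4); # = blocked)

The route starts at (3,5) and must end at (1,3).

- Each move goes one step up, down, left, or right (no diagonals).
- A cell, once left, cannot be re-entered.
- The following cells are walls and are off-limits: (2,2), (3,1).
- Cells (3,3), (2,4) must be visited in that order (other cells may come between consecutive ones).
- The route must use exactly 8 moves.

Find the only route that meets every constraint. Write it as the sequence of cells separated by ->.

(3,5) -> (3,4) -> (3,3) -> (2,3) -> (2,4) -> (2,5) -> (1,5) -> (1,4) -> (1,3)

The waypoints must appear in the order (3,3), (2,4), with no cell reused.
Route from (3,5): 2× left (reaching (3,3)), up to (2,3), 2× right (reaching (2,5)), up to (1,5), 2× left (reaching (1,3)) — 8 moves in all.
Check: order respected (1 at step 2, 2 at step 4); 8 moves as required.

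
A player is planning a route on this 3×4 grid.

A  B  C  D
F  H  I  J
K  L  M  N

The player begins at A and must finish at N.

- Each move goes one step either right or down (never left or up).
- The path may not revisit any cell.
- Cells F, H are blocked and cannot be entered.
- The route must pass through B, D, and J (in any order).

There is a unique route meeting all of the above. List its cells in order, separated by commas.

A, B, C, D, J, N

Moves only go right or down, so the column and row indices never decrease.
Route from A: right 3 to D, down 2 to N — 5 moves in all.
Check: all required cells visited.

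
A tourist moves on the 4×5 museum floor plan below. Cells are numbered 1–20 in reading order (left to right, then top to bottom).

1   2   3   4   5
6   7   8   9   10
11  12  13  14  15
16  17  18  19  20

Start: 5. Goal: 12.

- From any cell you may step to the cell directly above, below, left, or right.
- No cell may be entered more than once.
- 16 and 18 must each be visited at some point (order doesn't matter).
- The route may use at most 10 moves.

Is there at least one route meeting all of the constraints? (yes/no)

One route that works: 5 → 10 → 15 → 20 → 19 → 18 → 17 → 16 → 11 → 12.

yes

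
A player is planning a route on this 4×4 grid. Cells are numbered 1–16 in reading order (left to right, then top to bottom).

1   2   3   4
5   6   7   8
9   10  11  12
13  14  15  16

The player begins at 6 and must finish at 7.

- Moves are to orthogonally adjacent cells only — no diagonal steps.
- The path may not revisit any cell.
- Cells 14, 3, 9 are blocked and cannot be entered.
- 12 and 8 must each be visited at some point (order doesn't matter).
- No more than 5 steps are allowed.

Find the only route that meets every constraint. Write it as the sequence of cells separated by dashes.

The budget equals the shortest possible length, so every move has to be on a shortest route through the required cells.
Route from 6: down to 10, 2× right (reaching 12), up to 8, left to 7 — 5 moves in all.
Check: all required cells visited; 5 ≤ 5 moves.

6 - 10 - 11 - 12 - 8 - 7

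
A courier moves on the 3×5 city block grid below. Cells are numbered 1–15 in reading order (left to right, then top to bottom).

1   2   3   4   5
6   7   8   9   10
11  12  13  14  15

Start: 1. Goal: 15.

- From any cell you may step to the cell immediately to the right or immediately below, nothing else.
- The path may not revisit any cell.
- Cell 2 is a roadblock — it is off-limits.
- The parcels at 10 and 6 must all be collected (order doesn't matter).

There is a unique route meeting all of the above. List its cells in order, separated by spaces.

1 6 7 8 9 10 15

Moves only go right or down, so the column and row indices never decrease.
Route from 1: down to 6, 4× right (reaching 10), down to 15 — 6 moves in all.
Check: all required cells visited.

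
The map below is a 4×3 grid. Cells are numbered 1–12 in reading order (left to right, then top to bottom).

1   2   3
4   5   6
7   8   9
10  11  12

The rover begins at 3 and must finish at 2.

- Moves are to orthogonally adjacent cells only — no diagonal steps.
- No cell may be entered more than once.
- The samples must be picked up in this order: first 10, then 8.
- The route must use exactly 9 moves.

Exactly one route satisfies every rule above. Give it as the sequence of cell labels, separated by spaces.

The waypoints must appear in the order 10, 8, with no cell reused.
Route from 3: 3× down (reaching 12), 2× left (reaching 10), up to 7, right to 8, 2× up (reaching 2) — 9 moves in all.
Check: order respected (10 at step 5, 8 at step 7); 9 moves as required.

3 6 9 12 11 10 7 8 5 2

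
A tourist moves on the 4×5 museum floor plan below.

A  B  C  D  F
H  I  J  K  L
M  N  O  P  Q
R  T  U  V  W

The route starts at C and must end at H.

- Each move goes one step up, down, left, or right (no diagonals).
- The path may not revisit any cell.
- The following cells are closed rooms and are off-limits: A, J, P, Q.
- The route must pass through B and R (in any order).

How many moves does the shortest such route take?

Any route passes through B and R in some order between C and H. Summing Manhattan distances along each leg and taking the cheapest ordering (C → B → R → H) gives a lower bound of 1 + 4 + 2 = 7 moves.
A route of 7 moves achieves this: C → B → I → N → T → R → M → H.
Since 7 matches the lower bound, it is optimal.

7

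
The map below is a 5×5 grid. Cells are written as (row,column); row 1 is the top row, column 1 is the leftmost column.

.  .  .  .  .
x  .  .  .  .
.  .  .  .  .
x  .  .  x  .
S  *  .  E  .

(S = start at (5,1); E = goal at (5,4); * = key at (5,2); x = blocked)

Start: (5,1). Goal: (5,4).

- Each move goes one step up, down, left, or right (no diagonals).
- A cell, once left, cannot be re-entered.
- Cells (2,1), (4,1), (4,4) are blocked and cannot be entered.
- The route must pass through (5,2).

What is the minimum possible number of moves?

Any route passes through (5,2) somewhere between (5,1) and (5,4). Summing Manhattan distances along the two legs ((5,1) → (5,2) → (5,4)) gives a lower bound of 1 + 2 = 3 moves.
A route of 3 moves achieves this: (5,1) → (5,2) → (5,3) → (5,4).
Since 3 matches the lower bound, it is optimal.

3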